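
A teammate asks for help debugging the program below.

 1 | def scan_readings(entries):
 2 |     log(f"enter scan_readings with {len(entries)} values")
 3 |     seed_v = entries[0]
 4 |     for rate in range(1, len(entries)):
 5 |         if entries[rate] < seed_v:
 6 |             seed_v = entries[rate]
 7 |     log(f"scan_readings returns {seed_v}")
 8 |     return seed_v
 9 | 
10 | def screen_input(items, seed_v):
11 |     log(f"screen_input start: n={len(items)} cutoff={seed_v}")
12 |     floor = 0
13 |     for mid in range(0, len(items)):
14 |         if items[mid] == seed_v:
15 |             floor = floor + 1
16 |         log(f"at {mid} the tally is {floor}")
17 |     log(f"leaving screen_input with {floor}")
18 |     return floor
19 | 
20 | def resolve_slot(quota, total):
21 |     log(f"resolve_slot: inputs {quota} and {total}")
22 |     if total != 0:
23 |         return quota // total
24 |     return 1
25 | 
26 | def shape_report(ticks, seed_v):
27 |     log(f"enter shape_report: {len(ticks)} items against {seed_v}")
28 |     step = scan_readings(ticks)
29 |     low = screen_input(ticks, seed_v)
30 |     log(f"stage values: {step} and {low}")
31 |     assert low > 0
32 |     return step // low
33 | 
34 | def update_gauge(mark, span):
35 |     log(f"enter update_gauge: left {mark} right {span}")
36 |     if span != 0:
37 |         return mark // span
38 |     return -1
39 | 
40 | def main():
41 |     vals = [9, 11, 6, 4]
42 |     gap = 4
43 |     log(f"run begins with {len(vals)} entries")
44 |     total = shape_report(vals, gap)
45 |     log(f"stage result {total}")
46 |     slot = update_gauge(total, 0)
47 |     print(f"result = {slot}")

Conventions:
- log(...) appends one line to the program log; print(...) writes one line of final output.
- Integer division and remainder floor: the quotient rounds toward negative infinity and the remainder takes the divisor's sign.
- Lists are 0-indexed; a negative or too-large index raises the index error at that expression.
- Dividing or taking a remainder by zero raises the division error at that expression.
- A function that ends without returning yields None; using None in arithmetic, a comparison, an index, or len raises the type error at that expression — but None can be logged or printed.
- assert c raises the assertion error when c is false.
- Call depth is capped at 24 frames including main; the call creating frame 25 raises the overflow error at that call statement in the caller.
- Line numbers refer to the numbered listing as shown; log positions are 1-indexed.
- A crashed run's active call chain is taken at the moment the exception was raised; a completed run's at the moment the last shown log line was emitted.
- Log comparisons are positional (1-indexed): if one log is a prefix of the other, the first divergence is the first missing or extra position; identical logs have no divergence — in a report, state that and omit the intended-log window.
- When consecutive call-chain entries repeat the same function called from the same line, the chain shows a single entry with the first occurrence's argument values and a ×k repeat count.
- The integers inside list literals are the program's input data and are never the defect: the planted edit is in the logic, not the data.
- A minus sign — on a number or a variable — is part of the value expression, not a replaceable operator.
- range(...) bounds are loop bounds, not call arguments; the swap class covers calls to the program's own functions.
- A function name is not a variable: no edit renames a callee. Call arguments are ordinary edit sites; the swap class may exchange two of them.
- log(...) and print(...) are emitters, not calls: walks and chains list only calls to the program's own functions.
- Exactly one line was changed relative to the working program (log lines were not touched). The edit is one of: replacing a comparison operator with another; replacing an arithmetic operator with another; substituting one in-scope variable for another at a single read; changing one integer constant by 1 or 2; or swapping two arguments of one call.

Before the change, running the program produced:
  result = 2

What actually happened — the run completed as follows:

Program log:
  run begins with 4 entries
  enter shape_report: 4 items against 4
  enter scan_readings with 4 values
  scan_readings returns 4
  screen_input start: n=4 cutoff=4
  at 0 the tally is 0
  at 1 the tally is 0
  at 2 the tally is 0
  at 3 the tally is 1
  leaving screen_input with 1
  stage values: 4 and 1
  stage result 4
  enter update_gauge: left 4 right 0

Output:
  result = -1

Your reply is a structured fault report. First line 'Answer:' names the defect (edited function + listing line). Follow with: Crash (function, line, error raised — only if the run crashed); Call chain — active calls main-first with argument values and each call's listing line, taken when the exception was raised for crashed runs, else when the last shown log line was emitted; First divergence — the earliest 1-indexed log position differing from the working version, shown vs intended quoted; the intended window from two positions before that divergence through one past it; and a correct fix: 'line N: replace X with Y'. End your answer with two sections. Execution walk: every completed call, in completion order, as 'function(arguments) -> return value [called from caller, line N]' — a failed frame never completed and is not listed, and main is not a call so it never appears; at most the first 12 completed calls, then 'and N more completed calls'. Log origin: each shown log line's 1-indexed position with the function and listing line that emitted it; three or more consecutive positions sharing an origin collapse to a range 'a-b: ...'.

Answer: the defect is in main at line 46.
Key observation: The earliest visible damage is log position 13 — 'enter update_gauge: left 4 right 0' rather than the intended 'enter update_gauge: left 4 right 2'.
Call chain: main -> update_gauge(4, 0) (called at line 46).
First divergence: position 13 — the shown line 'enter update_gauge: left 4 right 0' should read 'enter update_gauge: left 4 right 2'.
Intended log window:
  11: stage values: 4 and 1
  12: stage result 4
  13: enter update_gauge: left 4 right 2
Execution walk:
  scan_readings([9, 11, 6, 4]) -> 4  [called from shape_report, line 28]
  screen_input([9, 11, 6, 4], 4) -> 1  [called from shape_report, line 29]
  shape_report([9, 11, 6, 4], 4) -> 4  [called from main, line 44]
  update_gauge(4, 0) -> -1  [called from main, line 46]
Log line origins:
  1: emitted by main (line 43)
  2: emitted by shape_report (line 27)
  3: emitted by scan_readings (line 2)
  4: emitted by scan_readings (line 7)
  5: emitted by screen_input (line 11)
  6-9: emitted by screen_input (line 16)
  10: emitted by screen_input (line 17)
  11: emitted by shape_report (line 30)
  12: emitted by main (line 45)
  13: emitted by update_gauge (line 35)
A correct fix: line 46: replace `0` with `2`.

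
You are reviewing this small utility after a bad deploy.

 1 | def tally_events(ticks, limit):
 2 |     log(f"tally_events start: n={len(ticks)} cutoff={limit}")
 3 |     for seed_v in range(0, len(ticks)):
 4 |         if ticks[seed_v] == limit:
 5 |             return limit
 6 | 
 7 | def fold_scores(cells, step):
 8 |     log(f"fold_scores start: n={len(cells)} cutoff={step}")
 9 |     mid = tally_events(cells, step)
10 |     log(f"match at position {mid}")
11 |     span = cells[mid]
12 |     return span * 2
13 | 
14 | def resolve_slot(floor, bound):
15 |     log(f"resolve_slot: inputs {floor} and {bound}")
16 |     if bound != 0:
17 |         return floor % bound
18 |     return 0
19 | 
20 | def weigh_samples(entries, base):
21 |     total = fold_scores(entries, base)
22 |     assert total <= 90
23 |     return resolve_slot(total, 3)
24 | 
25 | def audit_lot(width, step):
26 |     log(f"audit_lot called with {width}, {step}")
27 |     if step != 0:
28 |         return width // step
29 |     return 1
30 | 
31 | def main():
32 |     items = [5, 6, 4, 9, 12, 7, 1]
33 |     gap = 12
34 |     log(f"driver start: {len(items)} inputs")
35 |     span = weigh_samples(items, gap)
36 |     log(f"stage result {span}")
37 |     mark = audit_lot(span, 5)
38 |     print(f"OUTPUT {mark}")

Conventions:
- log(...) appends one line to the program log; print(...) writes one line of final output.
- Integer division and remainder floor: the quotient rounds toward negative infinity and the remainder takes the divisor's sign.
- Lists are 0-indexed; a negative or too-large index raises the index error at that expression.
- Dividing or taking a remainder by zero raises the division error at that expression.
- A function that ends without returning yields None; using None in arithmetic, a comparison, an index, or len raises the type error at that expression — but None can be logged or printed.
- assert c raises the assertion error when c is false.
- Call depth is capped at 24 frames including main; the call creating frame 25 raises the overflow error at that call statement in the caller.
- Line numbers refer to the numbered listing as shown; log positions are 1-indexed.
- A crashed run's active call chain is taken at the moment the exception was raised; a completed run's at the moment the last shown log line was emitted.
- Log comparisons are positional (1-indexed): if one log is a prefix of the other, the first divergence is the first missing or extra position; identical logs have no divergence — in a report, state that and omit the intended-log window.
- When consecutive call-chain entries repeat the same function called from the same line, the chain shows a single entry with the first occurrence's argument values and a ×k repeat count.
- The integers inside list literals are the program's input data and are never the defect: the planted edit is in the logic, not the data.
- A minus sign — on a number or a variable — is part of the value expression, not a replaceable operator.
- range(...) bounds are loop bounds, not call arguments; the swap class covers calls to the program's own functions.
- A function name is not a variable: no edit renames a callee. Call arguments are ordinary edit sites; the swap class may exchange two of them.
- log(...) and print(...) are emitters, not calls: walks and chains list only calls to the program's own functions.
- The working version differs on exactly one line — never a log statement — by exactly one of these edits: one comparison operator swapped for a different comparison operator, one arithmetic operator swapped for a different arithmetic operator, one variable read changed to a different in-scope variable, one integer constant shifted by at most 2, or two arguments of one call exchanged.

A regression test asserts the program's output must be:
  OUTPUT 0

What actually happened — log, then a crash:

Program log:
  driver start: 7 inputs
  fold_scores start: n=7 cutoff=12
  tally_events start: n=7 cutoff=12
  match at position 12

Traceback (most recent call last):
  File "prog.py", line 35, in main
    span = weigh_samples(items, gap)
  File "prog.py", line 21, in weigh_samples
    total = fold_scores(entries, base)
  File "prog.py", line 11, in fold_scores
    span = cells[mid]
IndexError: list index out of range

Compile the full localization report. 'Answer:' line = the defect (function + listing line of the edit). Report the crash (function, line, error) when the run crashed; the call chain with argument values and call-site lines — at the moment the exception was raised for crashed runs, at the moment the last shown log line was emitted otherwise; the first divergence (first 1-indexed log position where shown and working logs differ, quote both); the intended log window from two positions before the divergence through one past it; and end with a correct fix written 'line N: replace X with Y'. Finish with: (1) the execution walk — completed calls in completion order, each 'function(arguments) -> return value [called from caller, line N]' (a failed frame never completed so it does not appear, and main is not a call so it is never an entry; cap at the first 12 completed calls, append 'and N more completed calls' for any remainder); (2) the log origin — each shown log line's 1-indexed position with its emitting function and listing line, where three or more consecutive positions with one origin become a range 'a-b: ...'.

Answer: the defect is in tally_events at line 5.
Key fact: Everything matches until log position 4, which reads 'match at position 12' in place of 'match at position 4'.
Crash: fold_scores, line 11, IndexError.
Call chain: main -> weigh_samples([5, 6, 4, 9, 12, 7, 1], 12) (called at line 35) -> fold_scores([5, 6, 4, 9, 12, 7, 1], 12) (called at line 21).
First divergence: position 4 — the shown line 'match at position 12' should read 'match at position 4'.
Intended log window:
  2: fold_scores start: n=7 cutoff=12
  3: tally_events start: n=7 cutoff=12
  4: match at position 4
  5: resolve_slot: inputs 24 and 3
Execution walk:
  tally_events([5, 6, 4, 9, 12, 7, 1], 12) -> 12  [called from fold_scores, line 9]
Log line origins:
  1: logged in main at line 34
  2: logged in fold_scores at line 8
  3: logged in tally_events at line 2
  4: logged in fold_scores at line 10
A correct fix: line 5: replace `limit` with `seed_v`.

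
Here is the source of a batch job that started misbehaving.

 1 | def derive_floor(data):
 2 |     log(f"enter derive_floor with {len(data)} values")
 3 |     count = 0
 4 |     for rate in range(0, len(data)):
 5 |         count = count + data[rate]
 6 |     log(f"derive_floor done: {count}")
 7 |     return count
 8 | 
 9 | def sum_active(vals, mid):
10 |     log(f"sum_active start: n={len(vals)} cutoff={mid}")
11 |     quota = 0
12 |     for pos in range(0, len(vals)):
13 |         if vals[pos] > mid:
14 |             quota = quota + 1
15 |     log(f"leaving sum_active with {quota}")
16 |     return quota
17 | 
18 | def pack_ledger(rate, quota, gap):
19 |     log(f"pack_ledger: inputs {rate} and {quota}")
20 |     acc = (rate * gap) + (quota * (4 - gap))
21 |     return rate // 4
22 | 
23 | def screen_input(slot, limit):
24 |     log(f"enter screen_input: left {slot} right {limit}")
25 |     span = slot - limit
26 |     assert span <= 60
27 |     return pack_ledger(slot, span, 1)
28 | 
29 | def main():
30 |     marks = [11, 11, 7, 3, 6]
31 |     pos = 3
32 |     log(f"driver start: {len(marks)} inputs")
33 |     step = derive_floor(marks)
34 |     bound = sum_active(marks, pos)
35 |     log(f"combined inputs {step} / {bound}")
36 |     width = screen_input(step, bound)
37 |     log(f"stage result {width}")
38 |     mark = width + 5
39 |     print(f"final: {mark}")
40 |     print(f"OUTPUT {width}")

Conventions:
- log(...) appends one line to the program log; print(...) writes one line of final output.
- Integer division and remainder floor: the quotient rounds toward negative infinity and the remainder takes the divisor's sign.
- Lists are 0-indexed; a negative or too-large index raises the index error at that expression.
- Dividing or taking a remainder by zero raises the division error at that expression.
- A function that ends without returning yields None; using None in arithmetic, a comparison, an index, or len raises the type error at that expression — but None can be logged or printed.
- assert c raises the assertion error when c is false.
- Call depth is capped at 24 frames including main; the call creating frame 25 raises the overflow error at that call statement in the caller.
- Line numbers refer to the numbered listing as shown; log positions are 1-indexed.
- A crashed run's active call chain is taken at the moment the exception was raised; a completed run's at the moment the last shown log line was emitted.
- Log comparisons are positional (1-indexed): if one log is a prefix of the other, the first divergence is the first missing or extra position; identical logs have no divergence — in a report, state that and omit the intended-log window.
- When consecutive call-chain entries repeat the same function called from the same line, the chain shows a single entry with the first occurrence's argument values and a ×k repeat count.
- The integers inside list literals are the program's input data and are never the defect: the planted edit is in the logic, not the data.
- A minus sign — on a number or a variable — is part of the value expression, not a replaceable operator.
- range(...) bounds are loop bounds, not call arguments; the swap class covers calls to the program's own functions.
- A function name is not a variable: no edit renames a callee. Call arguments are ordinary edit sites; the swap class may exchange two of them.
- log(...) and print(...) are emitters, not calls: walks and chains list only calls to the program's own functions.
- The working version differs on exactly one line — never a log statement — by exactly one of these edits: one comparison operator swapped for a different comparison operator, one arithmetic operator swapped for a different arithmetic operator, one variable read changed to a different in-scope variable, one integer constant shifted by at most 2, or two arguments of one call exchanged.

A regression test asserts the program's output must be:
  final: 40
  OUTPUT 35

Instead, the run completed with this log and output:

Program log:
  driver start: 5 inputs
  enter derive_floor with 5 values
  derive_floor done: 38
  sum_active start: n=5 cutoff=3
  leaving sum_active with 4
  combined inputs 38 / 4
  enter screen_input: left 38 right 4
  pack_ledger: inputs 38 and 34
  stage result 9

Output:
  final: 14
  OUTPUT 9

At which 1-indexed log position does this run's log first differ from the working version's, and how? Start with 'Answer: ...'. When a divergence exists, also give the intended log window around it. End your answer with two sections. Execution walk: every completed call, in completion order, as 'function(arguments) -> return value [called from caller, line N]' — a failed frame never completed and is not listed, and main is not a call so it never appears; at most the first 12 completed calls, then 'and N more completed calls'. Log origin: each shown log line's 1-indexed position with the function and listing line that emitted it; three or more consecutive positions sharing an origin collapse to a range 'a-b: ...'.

Answer: position 9 — the shown line 'stage result 9' should read 'stage result 35'.
Intended log window:
  7: enter screen_input: left 38 right 4
  8: pack_ledger: inputs 38 and 34
  9: stage result 35
Execution walk:
  derive_floor([11, 11, 7, 3, 6]) -> 38  [called from main, line 33]
  sum_active([11, 11, 7, 3, 6], 3) -> 4  [called from main, line 34]
  pack_ledger(38, 34, 1) -> 9  [called from screen_input, line 27]
  screen_input(38, 4) -> 9  [called from main, line 36]
Origin of each log line:
  1: emitted by main (line 32)
  2: emitted by derive_floor (line 2)
  3: emitted by derive_floor (line 6)
  4: emitted by sum_active (line 10)
  5: emitted by sum_active (line 15)
  6: emitted by main (line 35)
  7: emitted by screen_input (line 24)
  8: emitted by pack_ledger (line 19)
  9: emitted by main (line 37)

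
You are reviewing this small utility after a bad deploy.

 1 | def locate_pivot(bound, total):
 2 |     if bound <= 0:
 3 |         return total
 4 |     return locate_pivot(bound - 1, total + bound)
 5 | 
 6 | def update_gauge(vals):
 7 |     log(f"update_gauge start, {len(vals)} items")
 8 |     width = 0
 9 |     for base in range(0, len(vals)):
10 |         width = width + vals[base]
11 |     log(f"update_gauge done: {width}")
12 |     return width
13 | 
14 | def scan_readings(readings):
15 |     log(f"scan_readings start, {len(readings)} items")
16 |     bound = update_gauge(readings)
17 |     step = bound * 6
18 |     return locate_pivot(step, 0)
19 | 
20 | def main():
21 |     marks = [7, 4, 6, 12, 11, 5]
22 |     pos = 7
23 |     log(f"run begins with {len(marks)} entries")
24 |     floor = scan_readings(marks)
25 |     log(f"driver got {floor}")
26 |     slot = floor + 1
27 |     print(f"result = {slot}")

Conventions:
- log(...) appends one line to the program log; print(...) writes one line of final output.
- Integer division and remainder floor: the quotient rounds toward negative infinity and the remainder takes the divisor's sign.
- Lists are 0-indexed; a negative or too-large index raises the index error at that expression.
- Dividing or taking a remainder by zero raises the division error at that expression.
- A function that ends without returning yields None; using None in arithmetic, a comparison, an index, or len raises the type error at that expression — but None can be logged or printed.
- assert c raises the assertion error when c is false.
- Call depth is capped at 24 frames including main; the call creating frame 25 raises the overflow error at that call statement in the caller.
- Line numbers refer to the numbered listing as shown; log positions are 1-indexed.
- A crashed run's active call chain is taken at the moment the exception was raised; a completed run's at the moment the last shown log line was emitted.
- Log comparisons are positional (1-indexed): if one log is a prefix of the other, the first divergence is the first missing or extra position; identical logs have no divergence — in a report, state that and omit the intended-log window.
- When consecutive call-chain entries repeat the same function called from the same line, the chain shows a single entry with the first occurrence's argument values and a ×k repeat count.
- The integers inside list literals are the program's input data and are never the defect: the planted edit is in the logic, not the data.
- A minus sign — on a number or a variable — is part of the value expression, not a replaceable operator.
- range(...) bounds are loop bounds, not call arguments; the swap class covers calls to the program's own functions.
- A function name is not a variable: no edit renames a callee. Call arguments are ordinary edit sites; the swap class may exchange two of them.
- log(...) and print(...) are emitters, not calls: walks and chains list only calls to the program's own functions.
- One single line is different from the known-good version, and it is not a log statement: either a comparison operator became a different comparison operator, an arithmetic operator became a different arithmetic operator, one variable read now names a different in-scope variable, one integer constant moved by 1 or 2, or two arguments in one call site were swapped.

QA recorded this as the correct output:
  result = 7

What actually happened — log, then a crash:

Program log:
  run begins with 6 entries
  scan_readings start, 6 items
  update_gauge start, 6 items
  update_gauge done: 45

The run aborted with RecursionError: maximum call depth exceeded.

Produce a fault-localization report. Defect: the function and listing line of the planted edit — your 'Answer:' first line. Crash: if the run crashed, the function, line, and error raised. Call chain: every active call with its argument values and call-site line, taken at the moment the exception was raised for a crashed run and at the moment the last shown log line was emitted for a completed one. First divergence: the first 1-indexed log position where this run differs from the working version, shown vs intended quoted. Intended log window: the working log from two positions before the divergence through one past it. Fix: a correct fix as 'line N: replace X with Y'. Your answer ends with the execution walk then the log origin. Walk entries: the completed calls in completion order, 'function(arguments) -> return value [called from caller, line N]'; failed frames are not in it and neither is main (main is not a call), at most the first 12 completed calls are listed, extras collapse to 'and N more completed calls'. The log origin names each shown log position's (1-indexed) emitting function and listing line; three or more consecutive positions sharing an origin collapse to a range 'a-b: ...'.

Answer: the defect is in scan_readings at line 17.
Key observation: The faulty run's log stops after 4 lines; the working version's next line would be 'driver got 6'.
Crash: locate_pivot, line 4, RecursionError.
Call chain: main -> scan_readings([7, 4, 6, 12, 11, 5]) (called at line 24) -> locate_pivot(270, 0) (called at line 18) -> locate_pivot(269, 270) (called at line 4) ×21.
First divergence: position 5 (shown log ended at 4 lines; the working version continues: 'driver got 6').
Intended log window:
  3: update_gauge start, 6 items
  4: update_gauge done: 45
  5: driver got 6
Execution walk:
  update_gauge([7, 4, 6, 12, 11, 5]) -> 45  [called from scan_readings, line 16]
Log origins:
  1: logged in main at line 23
  2: logged in scan_readings at line 15
  3: logged in update_gauge at line 7
  4: logged in update_gauge at line 11
A correct fix: line 17: replace `*` with `%`.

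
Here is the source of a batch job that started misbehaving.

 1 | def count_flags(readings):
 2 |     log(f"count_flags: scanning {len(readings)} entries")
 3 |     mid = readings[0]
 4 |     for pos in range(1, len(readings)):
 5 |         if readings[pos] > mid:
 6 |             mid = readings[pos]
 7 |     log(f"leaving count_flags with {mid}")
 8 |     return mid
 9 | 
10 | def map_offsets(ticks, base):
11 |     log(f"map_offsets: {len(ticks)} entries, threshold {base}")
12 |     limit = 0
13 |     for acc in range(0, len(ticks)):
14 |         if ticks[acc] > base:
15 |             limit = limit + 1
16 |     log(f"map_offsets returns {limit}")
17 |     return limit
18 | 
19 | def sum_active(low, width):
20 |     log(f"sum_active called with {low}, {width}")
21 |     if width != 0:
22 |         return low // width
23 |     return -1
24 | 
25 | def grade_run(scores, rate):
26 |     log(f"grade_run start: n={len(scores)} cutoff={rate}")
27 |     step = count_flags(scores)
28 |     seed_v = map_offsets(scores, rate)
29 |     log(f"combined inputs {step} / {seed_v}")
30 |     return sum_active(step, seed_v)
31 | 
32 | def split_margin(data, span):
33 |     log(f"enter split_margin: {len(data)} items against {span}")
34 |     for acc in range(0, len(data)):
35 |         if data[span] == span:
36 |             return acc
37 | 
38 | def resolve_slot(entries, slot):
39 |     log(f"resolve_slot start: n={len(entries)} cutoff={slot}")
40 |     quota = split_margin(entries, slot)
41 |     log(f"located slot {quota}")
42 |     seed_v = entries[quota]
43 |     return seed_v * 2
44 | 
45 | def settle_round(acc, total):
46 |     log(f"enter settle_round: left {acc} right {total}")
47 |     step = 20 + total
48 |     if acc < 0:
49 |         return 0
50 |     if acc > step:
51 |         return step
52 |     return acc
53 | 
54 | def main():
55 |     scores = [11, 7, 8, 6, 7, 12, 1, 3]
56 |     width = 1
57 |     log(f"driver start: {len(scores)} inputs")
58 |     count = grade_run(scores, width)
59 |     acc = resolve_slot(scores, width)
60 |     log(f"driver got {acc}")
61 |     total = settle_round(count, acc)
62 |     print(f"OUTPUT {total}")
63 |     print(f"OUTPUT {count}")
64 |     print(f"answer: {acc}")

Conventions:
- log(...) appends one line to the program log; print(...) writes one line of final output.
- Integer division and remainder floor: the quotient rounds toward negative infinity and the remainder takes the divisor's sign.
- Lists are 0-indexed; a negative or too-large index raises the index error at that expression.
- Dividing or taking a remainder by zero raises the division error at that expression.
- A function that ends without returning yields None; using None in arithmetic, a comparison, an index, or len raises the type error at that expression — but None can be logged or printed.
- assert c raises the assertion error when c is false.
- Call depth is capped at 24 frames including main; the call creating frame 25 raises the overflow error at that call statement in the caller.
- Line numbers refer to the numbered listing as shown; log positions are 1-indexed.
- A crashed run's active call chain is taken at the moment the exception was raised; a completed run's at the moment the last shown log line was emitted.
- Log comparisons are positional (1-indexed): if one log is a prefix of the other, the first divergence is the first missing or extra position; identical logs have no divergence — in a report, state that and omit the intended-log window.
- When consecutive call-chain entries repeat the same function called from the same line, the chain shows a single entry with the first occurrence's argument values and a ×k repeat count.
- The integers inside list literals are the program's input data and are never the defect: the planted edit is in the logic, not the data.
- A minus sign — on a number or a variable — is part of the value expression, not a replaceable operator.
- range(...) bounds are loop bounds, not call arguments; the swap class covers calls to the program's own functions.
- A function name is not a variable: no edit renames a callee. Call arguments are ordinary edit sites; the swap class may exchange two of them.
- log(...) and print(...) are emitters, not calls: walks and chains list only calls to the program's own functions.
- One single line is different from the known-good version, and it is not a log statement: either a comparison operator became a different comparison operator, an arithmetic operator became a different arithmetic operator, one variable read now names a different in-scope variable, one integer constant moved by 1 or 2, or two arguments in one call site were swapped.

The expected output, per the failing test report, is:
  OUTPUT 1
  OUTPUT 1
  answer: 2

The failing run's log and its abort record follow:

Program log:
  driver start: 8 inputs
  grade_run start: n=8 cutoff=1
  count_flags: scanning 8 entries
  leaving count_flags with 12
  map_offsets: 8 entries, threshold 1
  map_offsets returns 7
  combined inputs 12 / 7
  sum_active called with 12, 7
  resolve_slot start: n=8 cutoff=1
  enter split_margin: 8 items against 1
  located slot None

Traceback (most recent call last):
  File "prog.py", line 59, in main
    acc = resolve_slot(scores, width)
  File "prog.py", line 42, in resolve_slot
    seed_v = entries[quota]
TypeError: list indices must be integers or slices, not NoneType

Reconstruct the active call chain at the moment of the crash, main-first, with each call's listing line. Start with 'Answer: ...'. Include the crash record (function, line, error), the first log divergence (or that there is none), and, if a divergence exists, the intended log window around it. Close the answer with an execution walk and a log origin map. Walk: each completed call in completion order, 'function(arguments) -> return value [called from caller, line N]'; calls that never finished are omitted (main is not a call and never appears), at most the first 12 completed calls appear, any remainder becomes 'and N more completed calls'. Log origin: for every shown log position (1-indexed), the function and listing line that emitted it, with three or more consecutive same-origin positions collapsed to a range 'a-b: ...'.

Answer: main -> resolve_slot (called at line 59).
Key observation: The log first diverges at position 11: the faulty run prints 'located slot None' where the working version prints 'located slot 6'.
Crash: resolve_slot, line 42, TypeError.
First divergence: position 11; shown 'located slot None' vs intended 'located slot 6'.
Intended log window:
  9: resolve_slot start: n=8 cutoff=1
  10: enter split_margin: 8 items against 1
  11: located slot 6
  12: driver got 2
Execution walk:
  count_flags([11, 7, 8, 6, 7, 12, 1, 3]) -> 12  [called from grade_run, line 27]
  map_offsets([11, 7, 8, 6, 7, 12, 1, 3], 1) -> 7  [called from grade_run, line 28]
  sum_active(12, 7) -> 1  [called from grade_run, line 30]
  grade_run([11, 7, 8, 6, 7, 12, 1, 3], 1) -> 1  [called from main, line 58]
  split_margin([11, 7, 8, 6, 7, 12, 1, 3], 1) -> None  [called from resolve_slot, line 40]
Origin of each log line:
  1: from main, line 57
  2: from grade_run, line 26
  3: from count_flags, line 2
  4: from count_flags, line 7
  5: from map_offsets, line 11
  6: from map_offsets, line 16
  7: from grade_run, line 29
  8: from sum_active, line 20
  9: from resolve_slot, line 39
  10: from split_margin, line 33
  11: from resolve_slot, line 41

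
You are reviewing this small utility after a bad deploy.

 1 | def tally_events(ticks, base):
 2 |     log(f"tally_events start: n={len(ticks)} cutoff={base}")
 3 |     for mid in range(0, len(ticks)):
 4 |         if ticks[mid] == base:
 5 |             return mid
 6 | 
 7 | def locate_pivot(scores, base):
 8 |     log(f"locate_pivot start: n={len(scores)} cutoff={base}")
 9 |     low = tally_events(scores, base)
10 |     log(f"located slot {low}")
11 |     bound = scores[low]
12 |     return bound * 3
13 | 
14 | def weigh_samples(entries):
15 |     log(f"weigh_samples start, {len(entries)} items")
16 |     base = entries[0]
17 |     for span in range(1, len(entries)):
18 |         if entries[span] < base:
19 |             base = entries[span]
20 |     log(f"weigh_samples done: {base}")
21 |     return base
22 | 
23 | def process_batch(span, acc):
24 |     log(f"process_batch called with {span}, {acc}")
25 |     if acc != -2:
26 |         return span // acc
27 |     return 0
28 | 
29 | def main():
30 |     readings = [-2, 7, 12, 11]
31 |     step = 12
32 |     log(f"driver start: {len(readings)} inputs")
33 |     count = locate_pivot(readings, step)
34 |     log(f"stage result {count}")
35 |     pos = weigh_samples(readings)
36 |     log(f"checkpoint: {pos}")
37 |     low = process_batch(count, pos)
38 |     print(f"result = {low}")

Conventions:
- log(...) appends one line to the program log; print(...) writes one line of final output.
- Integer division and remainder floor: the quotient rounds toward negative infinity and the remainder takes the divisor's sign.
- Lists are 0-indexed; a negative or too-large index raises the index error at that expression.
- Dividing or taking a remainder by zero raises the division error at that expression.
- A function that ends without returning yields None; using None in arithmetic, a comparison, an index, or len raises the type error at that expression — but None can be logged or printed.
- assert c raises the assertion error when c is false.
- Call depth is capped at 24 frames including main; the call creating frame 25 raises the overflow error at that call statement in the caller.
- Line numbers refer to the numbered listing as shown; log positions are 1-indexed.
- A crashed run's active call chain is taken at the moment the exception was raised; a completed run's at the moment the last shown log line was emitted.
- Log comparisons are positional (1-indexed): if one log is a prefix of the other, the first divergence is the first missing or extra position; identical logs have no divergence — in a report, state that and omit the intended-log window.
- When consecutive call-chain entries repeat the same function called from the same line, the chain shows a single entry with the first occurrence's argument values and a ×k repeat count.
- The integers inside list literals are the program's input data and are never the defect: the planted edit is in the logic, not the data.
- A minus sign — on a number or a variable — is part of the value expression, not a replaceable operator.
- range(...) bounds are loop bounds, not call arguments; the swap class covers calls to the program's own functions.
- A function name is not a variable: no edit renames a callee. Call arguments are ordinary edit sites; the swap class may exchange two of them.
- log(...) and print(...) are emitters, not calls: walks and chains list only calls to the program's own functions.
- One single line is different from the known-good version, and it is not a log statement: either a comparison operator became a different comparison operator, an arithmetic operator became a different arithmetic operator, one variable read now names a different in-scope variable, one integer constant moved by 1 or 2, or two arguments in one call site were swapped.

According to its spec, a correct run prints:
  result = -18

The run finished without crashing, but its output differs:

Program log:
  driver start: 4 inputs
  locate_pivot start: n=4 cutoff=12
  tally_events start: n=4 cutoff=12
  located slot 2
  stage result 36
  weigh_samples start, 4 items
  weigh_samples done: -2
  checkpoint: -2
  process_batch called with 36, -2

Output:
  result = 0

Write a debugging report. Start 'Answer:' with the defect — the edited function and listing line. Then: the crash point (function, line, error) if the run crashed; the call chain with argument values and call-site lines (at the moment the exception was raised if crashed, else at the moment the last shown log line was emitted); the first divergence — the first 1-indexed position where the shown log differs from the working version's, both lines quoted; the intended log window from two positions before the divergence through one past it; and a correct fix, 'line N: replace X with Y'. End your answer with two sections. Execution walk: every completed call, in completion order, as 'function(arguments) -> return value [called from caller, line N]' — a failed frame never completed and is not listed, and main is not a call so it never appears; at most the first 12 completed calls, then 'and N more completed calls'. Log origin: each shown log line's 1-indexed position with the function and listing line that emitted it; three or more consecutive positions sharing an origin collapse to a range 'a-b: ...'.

Answer: the defect is in process_batch at line 25.
Core observation: Log streams are identical — the defect surfaces only in the printed output.
Call chain: main -> process_batch(36, -2) (called at line 37).
First divergence: none — the logs agree in full.
Execution walk:
  tally_events([-2, 7, 12, 11], 12) -> 2  [called from locate_pivot, line 9]
  locate_pivot([-2, 7, 12, 11], 12) -> 36  [called from main, line 33]
  weigh_samples([-2, 7, 12, 11]) -> -2  [called from main, line 35]
  process_batch(36, -2) -> 0  [called from main, line 37]
Origin of each log line:
  1: logged in main at line 32
  2: logged in locate_pivot at line 8
  3: logged in tally_events at line 2
  4: logged in locate_pivot at line 10
  5: logged in main at line 34
  6: logged in weigh_samples at line 15
  7: logged in weigh_samples at line 20
  8: logged in main at line 36
  9: logged in process_batch at line 24
A correct fix: line 25: replace `-2` with `0`.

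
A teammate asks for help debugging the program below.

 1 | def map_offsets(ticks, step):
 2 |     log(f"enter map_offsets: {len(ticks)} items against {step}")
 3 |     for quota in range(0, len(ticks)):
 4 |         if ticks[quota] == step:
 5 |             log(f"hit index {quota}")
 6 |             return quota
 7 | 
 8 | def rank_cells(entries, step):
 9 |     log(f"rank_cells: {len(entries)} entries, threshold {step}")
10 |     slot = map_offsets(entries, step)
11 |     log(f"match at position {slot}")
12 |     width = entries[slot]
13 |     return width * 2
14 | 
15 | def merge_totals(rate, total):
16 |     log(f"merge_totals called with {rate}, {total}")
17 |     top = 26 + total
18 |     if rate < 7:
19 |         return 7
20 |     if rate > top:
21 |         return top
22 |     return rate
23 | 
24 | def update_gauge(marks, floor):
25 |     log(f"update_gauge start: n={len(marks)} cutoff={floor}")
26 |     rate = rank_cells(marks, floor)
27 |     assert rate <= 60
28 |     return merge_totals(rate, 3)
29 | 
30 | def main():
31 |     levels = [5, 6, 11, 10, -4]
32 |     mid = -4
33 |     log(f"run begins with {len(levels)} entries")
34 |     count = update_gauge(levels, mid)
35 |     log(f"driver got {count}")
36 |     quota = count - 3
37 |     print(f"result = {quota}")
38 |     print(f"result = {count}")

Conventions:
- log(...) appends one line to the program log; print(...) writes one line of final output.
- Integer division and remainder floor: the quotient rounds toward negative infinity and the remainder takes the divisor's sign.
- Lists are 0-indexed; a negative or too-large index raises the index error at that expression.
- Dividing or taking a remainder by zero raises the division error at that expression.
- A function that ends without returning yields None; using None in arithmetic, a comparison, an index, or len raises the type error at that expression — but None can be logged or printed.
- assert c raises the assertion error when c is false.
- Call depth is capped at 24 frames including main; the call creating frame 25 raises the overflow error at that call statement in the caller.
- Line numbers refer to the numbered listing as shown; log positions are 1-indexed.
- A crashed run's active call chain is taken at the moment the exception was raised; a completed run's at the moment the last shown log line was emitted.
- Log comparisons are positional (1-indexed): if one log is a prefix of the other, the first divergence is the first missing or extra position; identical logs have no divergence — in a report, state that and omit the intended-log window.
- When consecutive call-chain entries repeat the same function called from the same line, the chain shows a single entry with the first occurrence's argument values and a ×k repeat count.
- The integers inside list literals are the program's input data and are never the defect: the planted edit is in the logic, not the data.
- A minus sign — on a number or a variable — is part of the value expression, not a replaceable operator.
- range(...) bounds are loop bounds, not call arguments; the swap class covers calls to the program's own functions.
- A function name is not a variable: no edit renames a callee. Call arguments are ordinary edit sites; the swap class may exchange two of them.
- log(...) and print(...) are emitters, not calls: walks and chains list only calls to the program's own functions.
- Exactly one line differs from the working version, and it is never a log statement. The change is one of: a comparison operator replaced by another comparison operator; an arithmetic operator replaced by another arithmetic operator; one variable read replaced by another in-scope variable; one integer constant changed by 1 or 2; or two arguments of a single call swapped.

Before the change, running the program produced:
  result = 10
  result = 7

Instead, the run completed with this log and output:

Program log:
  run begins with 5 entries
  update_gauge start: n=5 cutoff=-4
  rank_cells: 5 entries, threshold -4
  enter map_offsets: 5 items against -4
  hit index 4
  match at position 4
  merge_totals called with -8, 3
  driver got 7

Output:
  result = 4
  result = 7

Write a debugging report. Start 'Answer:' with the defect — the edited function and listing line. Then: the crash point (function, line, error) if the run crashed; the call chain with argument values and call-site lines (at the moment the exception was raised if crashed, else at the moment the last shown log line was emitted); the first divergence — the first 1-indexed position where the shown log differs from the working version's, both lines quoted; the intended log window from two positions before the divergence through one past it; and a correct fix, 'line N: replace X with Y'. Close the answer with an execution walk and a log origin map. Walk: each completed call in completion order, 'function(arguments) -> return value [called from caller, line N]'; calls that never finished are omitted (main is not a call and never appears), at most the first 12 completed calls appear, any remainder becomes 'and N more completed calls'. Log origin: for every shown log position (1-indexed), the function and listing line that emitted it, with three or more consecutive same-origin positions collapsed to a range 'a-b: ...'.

Answer: the defect is in main at line 36.
The tell: No log line changed; the fault shows up purely in the output.
Call chain: main.
First divergence: none — the logs agree in full.
Execution walk:
  map_offsets([5, 6, 11, 10, -4], -4) -> 4  [called from rank_cells, line 10]
  rank_cells([5, 6, 11, 10, -4], -4) -> -8  [called from update_gauge, line 26]
  merge_totals(-8, 3) -> 7  [called from update_gauge, line 28]
  update_gauge([5, 6, 11, 10, -4], -4) -> 7  [called from main, line 34]
Origin of each log line:
  1: logged in main at line 33
  2: logged in update_gauge at line 25
  3: logged in rank_cells at line 9
  4: logged in map_offsets at line 2
  5: logged in map_offsets at line 5
  6: logged in rank_cells at line 11
  7: logged in merge_totals at line 16
  8: logged in main at line 35
A correct fix: line 36: replace `-` with `+`.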